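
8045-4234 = 3811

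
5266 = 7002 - 1736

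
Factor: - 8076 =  - 2^2*3^1*673^1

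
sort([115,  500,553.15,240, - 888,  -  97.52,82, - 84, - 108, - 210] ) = [ - 888,- 210,  -  108, - 97.52, - 84,  82,115 , 240 , 500,553.15 ]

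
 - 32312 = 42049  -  74361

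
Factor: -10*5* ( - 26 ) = 2^2*5^2 * 13^1 = 1300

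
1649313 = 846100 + 803213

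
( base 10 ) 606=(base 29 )KQ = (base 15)2A6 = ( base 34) HS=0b1001011110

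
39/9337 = 39/9337 = 0.00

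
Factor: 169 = 13^2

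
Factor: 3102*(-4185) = - 2^1*  3^4*5^1*11^1 *31^1*47^1 =-  12981870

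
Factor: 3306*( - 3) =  - 9918 = -2^1*3^2*19^1*29^1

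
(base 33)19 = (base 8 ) 52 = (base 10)42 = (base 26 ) 1G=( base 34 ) 18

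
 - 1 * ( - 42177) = 42177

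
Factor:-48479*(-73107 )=3544154253  =  3^2*8123^1*48479^1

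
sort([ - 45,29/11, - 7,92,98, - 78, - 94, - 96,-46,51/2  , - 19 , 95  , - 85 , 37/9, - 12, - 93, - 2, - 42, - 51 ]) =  [ - 96, - 94, - 93, - 85, - 78,-51, - 46, - 45, - 42, - 19,- 12, - 7, - 2,29/11, 37/9,  51/2, 92, 95,98 ]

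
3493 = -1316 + 4809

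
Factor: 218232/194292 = 866/771 = 2^1* 3^( - 1)*257^( - 1)*433^1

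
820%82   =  0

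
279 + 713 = 992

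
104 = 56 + 48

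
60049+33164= 93213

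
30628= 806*38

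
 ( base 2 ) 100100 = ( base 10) 36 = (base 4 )210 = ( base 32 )14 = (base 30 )16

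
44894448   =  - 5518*( - 8136 ) 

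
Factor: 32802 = 2^1*3^1 *7^1*11^1 *71^1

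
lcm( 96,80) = 480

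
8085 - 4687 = 3398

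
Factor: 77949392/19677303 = 2^4*3^( - 3)*23^1* 37^(  -  1 )*191^1* 1109^1*19697^( - 1)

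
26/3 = 26/3 =8.67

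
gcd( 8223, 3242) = 1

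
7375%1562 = 1127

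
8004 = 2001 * 4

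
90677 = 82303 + 8374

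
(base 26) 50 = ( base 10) 130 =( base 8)202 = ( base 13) a0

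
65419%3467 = 3013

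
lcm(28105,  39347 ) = 196735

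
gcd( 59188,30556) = 4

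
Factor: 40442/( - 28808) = -2^(-2)*13^(- 1 )*73^1=- 73/52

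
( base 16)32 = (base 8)62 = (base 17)2G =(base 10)50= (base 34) 1G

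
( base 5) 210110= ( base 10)6905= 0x1af9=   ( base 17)16f3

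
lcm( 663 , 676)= 34476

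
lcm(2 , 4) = 4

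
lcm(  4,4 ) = 4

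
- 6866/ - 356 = 3433/178=19.29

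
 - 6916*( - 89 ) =615524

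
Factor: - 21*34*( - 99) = 70686 = 2^1*3^3*7^1*11^1*17^1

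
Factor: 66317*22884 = 2^2*3^1*17^1*47^1  *  83^1*1907^1 = 1517598228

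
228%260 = 228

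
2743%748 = 499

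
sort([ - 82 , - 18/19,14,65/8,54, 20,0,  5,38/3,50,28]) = [ - 82, - 18/19,0, 5,  65/8,  38/3,14, 20, 28,50,54]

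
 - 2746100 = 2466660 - 5212760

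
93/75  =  1  +  6/25 =1.24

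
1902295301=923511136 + 978784165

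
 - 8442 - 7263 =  - 15705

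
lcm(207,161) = 1449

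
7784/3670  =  2+ 222/1835 = 2.12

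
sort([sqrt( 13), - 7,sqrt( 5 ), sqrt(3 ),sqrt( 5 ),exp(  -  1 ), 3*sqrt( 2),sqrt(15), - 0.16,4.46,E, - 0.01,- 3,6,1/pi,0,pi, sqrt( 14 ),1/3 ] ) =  [ - 7,-3, - 0.16, - 0.01, 0,1/pi , 1/3,exp( - 1),sqrt( 3),sqrt( 5), sqrt (5), E,pi,  sqrt( 13 ),sqrt( 14 ),sqrt( 15 ),3*sqrt( 2 ),4.46,6 ] 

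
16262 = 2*8131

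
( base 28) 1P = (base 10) 53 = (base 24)25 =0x35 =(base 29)1O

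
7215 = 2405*3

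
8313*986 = 8196618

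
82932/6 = 13822 = 13822.00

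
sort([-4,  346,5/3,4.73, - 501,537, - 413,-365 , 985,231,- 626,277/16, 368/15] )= [ - 626,-501,-413,-365, - 4,  5/3, 4.73, 277/16,368/15,231, 346,537,985 ]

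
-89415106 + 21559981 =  - 67855125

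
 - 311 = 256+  - 567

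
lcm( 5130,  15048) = 225720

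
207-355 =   -  148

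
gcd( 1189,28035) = 1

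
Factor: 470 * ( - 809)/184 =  - 2^(  -  2 )*5^1*23^( - 1) * 47^1*809^1 = - 190115/92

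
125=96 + 29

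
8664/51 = 2888/17 = 169.88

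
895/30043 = 895/30043  =  0.03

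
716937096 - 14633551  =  702303545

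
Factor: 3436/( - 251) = -2^2*251^ (-1 )*859^1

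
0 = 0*6602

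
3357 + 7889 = 11246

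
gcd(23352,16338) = 42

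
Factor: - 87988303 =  - 13^1*1249^1*5419^1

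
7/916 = 7/916= 0.01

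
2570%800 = 170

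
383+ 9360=9743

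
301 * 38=11438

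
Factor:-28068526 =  - 2^1*14034263^1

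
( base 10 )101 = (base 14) 73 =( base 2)1100101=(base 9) 122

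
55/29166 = 55/29166 = 0.00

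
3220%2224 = 996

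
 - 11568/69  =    -  3856/23  =  - 167.65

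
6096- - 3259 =9355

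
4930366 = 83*59402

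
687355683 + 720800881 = 1408156564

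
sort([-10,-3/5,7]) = [-10, - 3/5 , 7]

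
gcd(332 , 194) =2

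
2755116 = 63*43732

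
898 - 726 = 172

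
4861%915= 286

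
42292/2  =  21146=21146.00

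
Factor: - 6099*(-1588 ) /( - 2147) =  - 509748/113= -2^2*3^1*107^1*113^( - 1 )*397^1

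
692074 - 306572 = 385502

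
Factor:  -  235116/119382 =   -  39186/19897=   - 2^1*3^2*7^1*101^( - 1 )*197^(  -  1 )*311^1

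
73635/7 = 73635/7 = 10519.29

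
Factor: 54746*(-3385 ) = - 2^1* 5^1*31^1 * 677^1*883^1 = - 185315210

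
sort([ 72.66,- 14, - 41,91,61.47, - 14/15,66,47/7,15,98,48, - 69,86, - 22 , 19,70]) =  [ - 69  , - 41, - 22, - 14,-14/15 , 47/7,15,19,48,61.47, 66,70,72.66,86,91,98 ] 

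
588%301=287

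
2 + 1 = 3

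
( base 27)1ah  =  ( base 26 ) 1D2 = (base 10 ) 1016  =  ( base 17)38d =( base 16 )3f8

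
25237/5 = 5047 + 2/5 = 5047.40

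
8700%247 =55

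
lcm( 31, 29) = 899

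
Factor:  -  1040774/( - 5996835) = 61222/352755 = 2^1*3^( - 4)*5^( - 1)*7^1*13^(  -  1)*67^( - 1 )*4373^1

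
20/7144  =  5/1786 = 0.00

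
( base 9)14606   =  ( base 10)9969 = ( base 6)114053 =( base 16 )26f1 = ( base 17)2087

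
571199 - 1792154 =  - 1220955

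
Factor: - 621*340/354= - 35190/59 = - 2^1 * 3^2*5^1*17^1*23^1*59^ ( - 1 ) 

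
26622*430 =11447460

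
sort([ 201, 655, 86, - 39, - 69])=[ - 69,-39,86, 201,655]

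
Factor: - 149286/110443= - 834/617 = - 2^1*3^1 * 139^1*617^( - 1)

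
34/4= 8  +  1/2=8.50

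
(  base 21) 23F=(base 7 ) 2541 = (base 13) 58B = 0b1111000000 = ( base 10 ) 960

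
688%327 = 34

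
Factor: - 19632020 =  - 2^2*5^1 * 981601^1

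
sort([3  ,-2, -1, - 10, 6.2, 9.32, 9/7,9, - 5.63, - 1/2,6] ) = [ - 10,-5.63,-2, - 1, - 1/2, 9/7,3, 6,6.2, 9,9.32] 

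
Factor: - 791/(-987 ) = 113/141 = 3^(  -  1)*47^(-1)*113^1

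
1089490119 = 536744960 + 552745159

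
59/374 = 59/374 = 0.16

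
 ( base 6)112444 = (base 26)e84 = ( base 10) 9676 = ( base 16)25cc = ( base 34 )8ck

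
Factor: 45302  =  2^1*22651^1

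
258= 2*129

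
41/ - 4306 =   -  1+4265/4306 = - 0.01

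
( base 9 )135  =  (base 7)221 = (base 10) 113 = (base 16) 71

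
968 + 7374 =8342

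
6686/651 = 10+176/651=   10.27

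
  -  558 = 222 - 780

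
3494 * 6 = 20964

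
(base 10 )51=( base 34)1h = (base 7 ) 102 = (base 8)63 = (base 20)2B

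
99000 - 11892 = 87108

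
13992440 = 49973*280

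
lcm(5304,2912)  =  148512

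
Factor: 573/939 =191^1*313^(- 1) = 191/313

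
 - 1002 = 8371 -9373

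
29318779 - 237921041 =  - 208602262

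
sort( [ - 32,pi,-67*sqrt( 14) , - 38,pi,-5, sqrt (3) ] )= [-67*sqrt( 14), - 38, - 32,  -  5,sqrt(3),pi, pi ]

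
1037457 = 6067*171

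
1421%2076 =1421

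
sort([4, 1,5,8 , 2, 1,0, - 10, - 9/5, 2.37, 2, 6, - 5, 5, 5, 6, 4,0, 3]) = [ - 10, -5, - 9/5, 0, 0, 1, 1, 2, 2, 2.37,3, 4 , 4,5,5, 5, 6,  6, 8]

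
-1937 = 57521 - 59458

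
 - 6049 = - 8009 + 1960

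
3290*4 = 13160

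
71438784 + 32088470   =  103527254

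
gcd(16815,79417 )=1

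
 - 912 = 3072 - 3984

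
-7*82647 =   -  578529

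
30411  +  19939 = 50350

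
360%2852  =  360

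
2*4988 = 9976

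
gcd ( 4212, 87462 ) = 18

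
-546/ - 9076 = 273/4538 = 0.06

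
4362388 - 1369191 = 2993197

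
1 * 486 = 486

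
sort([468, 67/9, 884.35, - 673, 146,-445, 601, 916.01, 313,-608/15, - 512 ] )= [- 673, - 512,-445, -608/15,67/9,146, 313, 468, 601, 884.35, 916.01 ] 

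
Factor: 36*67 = 2^2*3^2*67^1=2412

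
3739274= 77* 48562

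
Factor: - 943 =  - 23^1*41^1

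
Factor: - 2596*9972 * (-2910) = 75332077920 = 2^5*3^3*5^1*11^1*59^1*97^1 * 277^1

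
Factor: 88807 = 88807^1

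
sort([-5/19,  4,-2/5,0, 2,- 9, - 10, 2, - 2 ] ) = [ - 10 , - 9, - 2, - 2/5,-5/19,0 , 2, 2, 4 ] 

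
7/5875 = 7/5875 = 0.00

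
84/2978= 42/1489 = 0.03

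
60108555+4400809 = 64509364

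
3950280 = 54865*72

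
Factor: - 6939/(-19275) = 9/25 = 3^2*5^( - 2)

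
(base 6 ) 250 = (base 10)102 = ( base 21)4i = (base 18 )5C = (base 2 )1100110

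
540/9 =60  =  60.00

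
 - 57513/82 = - 57513/82 = - 701.38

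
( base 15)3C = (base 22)2d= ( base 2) 111001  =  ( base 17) 36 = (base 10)57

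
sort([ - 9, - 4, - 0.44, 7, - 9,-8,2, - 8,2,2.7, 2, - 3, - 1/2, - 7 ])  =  [ - 9, - 9, - 8, - 8, -7, - 4, - 3, - 1/2,-0.44, 2, 2, 2, 2.7, 7 ]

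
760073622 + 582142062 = 1342215684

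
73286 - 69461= 3825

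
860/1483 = 860/1483 = 0.58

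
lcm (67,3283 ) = 3283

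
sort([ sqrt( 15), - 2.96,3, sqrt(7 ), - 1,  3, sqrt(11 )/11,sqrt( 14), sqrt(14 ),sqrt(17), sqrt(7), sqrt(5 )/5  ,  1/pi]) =[-2.96, - 1,sqrt(11 )/11, 1/pi,sqrt( 5 )/5, sqrt (7) , sqrt(7), 3,3, sqrt( 14 ), sqrt( 14 ),sqrt( 15 ), sqrt( 17) ] 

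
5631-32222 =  - 26591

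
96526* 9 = 868734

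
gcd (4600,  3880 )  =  40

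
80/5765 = 16/1153 = 0.01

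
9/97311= 3/32437=0.00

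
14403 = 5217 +9186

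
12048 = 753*16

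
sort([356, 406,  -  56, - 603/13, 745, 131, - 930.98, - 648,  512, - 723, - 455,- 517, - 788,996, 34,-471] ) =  [-930.98 ,-788,-723, - 648, - 517, - 471, - 455, - 56,-603/13, 34,  131,356, 406, 512,745,996] 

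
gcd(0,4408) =4408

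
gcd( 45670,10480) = 10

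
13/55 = 13/55 = 0.24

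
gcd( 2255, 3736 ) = 1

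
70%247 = 70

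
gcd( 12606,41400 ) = 6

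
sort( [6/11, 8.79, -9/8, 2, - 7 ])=[ - 7, - 9/8,6/11,2,8.79]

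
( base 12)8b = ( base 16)6b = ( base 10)107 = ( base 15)72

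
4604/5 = 920 + 4/5=920.80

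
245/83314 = 35/11902 = 0.00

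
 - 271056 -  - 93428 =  - 177628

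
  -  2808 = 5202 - 8010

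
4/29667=4/29667 = 0.00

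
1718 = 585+1133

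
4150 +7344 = 11494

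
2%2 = 0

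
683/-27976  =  -1+ 27293/27976 = - 0.02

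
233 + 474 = 707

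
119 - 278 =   -  159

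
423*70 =29610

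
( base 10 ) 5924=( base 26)8jm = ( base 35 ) 4t9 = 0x1724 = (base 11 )44a6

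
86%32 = 22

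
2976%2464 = 512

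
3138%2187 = 951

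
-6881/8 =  - 861+7/8 = - 860.12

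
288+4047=4335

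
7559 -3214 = 4345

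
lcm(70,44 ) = 1540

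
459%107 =31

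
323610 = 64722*5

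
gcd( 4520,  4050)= 10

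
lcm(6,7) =42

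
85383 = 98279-12896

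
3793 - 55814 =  - 52021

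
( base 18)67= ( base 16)73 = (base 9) 137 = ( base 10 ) 115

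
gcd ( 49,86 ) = 1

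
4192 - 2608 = 1584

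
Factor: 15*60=2^2*3^2*5^2 = 900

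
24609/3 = 8203= 8203.00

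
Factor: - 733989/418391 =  - 3^1 * 19^1  *  79^1 * 163^1 * 418391^(-1 )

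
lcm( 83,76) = 6308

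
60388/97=60388/97 = 622.56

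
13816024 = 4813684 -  -9002340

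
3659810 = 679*5390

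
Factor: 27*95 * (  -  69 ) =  - 3^4*5^1*19^1*23^1 = - 176985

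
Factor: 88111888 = 2^4 * 827^1 * 6659^1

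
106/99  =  1 + 7/99= 1.07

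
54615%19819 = 14977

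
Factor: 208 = 2^4*13^1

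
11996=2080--9916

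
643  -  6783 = -6140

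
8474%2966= 2542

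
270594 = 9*30066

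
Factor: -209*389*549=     -  44634249 = - 3^2*11^1*19^1  *61^1*389^1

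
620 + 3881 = 4501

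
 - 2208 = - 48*46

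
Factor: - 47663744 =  - 2^7*73^1 * 5101^1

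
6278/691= 6278/691 = 9.09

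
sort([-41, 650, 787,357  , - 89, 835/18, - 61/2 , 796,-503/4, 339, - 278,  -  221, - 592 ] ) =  [ - 592, - 278,-221, - 503/4 ,-89,  -  41, - 61/2  ,  835/18 , 339, 357 , 650, 787, 796]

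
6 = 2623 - 2617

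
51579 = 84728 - 33149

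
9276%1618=1186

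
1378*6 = 8268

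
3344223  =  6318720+-2974497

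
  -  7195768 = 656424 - 7852192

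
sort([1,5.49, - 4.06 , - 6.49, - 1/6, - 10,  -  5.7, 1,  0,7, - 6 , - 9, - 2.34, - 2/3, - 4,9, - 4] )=[  -  10, - 9, - 6.49, -6, - 5.7, - 4.06,  -  4, - 4, -2.34, -2/3,  -  1/6, 0 , 1, 1, 5.49,7,9] 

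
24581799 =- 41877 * ( - 587 )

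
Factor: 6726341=37^1  *  107^1 * 1699^1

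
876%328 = 220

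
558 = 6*93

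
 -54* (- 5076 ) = 274104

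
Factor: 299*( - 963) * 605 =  - 174201885 = - 3^2 *5^1*11^2*13^1*23^1*107^1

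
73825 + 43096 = 116921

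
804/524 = 1+70/131  =  1.53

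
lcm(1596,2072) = 118104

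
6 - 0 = 6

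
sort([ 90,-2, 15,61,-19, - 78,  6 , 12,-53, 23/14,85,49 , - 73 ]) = [ - 78, - 73, -53, - 19,-2, 23/14,  6,  12, 15, 49,61, 85 , 90 ] 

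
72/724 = 18/181 = 0.10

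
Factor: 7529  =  7529^1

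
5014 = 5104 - 90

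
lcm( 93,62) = 186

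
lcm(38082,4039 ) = 266574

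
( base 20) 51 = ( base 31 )38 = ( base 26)3N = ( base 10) 101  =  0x65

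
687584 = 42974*16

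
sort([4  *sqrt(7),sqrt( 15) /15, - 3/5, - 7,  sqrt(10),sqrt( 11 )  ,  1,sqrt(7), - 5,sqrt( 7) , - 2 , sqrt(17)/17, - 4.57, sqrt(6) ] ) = [ - 7,- 5,-4.57, - 2, - 3/5 , sqrt(17 )/17,sqrt(15 )/15,  1, sqrt(6), sqrt(7),sqrt (7 ) , sqrt( 10) , sqrt( 11 ) , 4*sqrt(7) ] 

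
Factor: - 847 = -7^1*11^2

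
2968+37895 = 40863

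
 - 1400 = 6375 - 7775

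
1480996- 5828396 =-4347400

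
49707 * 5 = 248535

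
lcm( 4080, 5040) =85680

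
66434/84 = 33217/42 = 790.88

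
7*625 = 4375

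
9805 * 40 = 392200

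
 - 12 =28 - 40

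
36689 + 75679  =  112368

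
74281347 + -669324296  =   - 595042949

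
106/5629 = 106/5629= 0.02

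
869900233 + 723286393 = 1593186626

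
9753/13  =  750  +  3/13 = 750.23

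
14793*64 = 946752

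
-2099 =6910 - 9009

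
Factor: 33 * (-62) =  - 2^1* 3^1*11^1*31^1 = -  2046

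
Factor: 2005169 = 167^1*12007^1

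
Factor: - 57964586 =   -  2^1*28982293^1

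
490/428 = 245/214 = 1.14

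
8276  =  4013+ 4263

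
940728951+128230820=1068959771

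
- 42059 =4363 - 46422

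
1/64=1/64 = 0.02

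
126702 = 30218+96484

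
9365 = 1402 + 7963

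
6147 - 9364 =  - 3217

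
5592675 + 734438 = 6327113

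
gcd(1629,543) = 543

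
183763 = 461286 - 277523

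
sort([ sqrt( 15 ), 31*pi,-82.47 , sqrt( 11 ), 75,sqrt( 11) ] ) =[-82.47,sqrt( 11),sqrt(11),sqrt ( 15),75,31*pi ] 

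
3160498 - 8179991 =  - 5019493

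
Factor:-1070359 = - 691^1 * 1549^1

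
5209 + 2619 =7828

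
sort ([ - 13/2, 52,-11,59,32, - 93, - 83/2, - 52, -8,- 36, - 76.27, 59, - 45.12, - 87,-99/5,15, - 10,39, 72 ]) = [ - 93 , - 87, - 76.27,-52, - 45.12, -83/2, - 36  , - 99/5, - 11, - 10, - 8 ,-13/2,15,32,39,  52,59,59, 72]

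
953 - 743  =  210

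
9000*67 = 603000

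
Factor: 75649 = 7^1*101^1*107^1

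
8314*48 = 399072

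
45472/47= 45472/47 =967.49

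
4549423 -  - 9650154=14199577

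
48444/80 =605 + 11/20 = 605.55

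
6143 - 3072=3071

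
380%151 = 78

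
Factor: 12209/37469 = 29/89 = 29^1*89^( - 1)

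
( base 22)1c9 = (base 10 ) 757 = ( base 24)17D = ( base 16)2f5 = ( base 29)q3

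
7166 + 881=8047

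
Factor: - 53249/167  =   - 7^1*167^( -1)  *  7607^1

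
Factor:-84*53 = -4452 = - 2^2*3^1*7^1 *53^1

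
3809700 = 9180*415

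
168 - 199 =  - 31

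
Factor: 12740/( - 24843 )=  - 2^2* 3^( - 1 )*5^1*13^(-1)=- 20/39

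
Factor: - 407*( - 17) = 6919 = 11^1*17^1*37^1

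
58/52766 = 29/26383=   0.00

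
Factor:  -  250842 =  - 2^1*3^1*97^1 * 431^1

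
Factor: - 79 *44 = - 2^2 * 11^1*79^1 = - 3476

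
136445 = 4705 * 29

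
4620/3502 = 1+559/1751=1.32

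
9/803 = 9/803 = 0.01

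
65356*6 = 392136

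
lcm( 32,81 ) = 2592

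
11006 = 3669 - -7337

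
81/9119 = 81/9119= 0.01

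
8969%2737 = 758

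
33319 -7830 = 25489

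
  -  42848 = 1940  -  44788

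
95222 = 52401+42821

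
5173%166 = 27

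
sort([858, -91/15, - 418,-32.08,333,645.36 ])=[-418, - 32.08, - 91/15, 333,645.36,858 ]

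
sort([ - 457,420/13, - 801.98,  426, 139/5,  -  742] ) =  [-801.98,  -  742,  -  457,  139/5, 420/13, 426]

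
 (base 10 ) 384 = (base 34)ba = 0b110000000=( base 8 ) 600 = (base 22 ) HA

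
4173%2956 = 1217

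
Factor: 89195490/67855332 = 2^( - 1)*3^1*5^1*223^( - 1) * 373^1*2657^1*25357^(- 1)= 14865915/11309222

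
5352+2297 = 7649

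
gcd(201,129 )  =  3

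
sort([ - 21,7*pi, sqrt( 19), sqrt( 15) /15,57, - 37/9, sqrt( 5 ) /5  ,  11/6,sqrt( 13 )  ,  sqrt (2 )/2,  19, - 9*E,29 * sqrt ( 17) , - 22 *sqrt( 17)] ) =[ -22*  sqrt (17), - 9 * E, - 21,  -  37/9,  sqrt( 15) /15,sqrt ( 5)/5, sqrt( 2 )/2,11/6 , sqrt( 13),sqrt( 19 ),19, 7*pi,57,29*sqrt(17) ]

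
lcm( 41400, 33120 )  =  165600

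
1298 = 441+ 857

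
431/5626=431/5626 = 0.08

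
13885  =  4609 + 9276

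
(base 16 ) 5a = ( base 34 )2M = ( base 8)132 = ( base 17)55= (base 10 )90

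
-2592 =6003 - 8595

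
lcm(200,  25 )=200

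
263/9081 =263/9081 = 0.03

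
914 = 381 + 533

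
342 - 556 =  - 214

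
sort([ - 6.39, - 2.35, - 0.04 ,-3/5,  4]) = [ - 6.39 , - 2.35, - 3/5 , - 0.04, 4]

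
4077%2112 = 1965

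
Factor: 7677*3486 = 26762022 = 2^1 * 3^3*7^1 * 83^1*853^1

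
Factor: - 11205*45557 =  - 3^3*5^1*83^1*45557^1 = -  510466185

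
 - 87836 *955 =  - 83883380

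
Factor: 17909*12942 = 231778278 = 2^1*3^2 *719^1*  17909^1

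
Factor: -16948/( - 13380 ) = 3^( - 1)*5^( - 1)*19^1  =  19/15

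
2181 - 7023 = -4842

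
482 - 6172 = -5690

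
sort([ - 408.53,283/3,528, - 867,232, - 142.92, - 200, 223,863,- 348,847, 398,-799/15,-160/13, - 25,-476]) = [-867, - 476, - 408.53, - 348, - 200, - 142.92,-799/15, - 25, - 160/13,283/3, 223,232,398, 528,847, 863 ]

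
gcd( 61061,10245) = 1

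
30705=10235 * 3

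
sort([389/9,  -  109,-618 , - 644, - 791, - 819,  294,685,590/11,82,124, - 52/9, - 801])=[ - 819, - 801, - 791, - 644, - 618, - 109,-52/9,389/9,590/11, 82,124,294,685 ]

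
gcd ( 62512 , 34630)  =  2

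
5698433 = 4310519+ 1387914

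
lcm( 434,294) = 9114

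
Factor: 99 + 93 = 192 =2^6*3^1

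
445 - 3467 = - 3022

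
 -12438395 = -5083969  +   - 7354426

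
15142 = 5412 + 9730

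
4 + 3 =7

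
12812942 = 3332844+9480098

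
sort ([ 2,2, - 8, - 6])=[-8, - 6,2, 2 ]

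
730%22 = 4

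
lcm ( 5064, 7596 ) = 15192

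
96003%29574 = 7281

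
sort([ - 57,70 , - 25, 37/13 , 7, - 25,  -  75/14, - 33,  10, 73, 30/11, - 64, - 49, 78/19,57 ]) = [-64, - 57,  -  49, - 33, - 25,- 25, - 75/14,  30/11,37/13,78/19, 7,  10,57 , 70, 73]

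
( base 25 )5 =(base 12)5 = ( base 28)5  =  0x5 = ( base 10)5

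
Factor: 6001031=53^1 * 113227^1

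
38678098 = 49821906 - 11143808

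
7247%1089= 713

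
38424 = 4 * 9606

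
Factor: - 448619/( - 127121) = 23^( - 1)*43^1*5527^( - 1)*10433^1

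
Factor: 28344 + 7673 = 36017^1  =  36017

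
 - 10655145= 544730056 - 555385201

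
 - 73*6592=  -481216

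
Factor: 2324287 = 7^1*31^1*10711^1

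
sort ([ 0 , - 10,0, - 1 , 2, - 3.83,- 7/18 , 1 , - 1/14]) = [ - 10,-3.83,-1, - 7/18, -1/14 , 0, 0,1, 2]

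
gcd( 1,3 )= 1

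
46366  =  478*97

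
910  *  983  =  894530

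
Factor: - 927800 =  - 2^3 * 5^2*  4639^1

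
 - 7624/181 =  - 7624/181 = -42.12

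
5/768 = 5/768 = 0.01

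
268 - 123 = 145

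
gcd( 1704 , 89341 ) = 1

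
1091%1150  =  1091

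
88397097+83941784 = 172338881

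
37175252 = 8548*4349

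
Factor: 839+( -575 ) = 264 = 2^3*3^1*11^1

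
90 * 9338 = 840420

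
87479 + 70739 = 158218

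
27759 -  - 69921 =97680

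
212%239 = 212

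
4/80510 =2/40255 = 0.00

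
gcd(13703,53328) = 1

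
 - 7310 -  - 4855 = -2455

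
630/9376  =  315/4688 = 0.07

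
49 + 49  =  98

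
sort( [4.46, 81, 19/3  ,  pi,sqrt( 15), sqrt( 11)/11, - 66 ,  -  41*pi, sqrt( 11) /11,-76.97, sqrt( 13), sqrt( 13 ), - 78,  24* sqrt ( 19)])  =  [-41 * pi, - 78,-76.97, - 66, sqrt(11 )/11 , sqrt(11)/11, pi,sqrt( 13 ),  sqrt( 13 ) , sqrt( 15),  4.46, 19/3  ,  81,24 * sqrt( 19) ]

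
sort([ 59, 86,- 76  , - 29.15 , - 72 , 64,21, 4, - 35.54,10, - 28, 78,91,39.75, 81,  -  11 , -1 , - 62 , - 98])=[ - 98, - 76 ,  -  72 , - 62 , - 35.54, - 29.15, - 28, - 11 , - 1,  4 , 10,21, 39.75, 59,64, 78,81 , 86,91]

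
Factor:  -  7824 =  - 2^4*3^1*163^1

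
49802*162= 8067924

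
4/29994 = 2/14997 = 0.00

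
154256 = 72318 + 81938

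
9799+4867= 14666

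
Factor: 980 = 2^2*5^1*7^2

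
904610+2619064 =3523674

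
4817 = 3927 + 890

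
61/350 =61/350 = 0.17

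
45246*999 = 45200754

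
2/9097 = 2/9097 = 0.00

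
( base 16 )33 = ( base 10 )51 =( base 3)1220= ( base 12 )43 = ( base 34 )1H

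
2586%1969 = 617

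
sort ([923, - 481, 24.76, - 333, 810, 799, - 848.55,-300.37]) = [ - 848.55, - 481, -333, - 300.37, 24.76, 799, 810 , 923 ] 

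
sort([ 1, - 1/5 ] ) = [ - 1/5,1]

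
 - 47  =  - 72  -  - 25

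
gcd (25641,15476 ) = 1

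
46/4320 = 23/2160= 0.01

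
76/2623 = 76/2623 = 0.03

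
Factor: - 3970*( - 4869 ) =2^1*3^2*5^1*397^1*541^1= 19329930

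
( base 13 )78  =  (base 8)143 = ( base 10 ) 99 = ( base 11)90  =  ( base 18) 59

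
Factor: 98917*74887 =7^1*13^1*1087^1*74887^1 = 7407597379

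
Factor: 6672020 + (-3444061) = 3227959 = 7^1*127^1*3631^1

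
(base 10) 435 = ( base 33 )d6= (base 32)DJ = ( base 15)1E0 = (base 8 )663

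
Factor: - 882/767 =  - 2^1* 3^2*7^2*13^( -1 )*59^( - 1 ) 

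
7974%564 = 78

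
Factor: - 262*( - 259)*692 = 46957736 = 2^3*7^1 * 37^1 * 131^1*173^1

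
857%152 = 97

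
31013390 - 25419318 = 5594072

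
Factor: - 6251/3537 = -3^( - 3) * 7^1*19^1*47^1*131^( - 1)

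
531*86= 45666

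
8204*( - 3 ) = -24612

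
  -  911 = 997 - 1908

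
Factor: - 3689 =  - 7^1*17^1*31^1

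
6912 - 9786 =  - 2874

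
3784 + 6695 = 10479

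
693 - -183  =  876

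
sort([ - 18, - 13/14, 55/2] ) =[ - 18, - 13/14,55/2 ] 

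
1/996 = 1/996 = 0.00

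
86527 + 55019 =141546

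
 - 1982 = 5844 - 7826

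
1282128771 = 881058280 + 401070491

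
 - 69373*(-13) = 901849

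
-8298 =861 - 9159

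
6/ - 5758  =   - 1+2876/2879 = -0.00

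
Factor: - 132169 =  - 132169^1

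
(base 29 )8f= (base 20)c7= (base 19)D0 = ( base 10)247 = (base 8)367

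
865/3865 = 173/773 = 0.22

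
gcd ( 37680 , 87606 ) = 942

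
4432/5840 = 277/365  =  0.76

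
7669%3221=1227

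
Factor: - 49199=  - 49199^1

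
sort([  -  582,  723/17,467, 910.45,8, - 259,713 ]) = [ - 582, -259,8,723/17, 467,713,910.45]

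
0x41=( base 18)3b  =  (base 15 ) 45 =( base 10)65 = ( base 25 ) 2f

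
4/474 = 2/237 = 0.01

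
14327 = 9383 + 4944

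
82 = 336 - 254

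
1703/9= 189+2/9  =  189.22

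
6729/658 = 10+149/658 = 10.23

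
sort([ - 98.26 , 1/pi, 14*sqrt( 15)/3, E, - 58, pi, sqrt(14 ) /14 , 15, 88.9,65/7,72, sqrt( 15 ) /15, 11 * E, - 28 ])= [ - 98.26, - 58,-28, sqrt (15 )/15, sqrt(14)/14,  1/pi, E,pi, 65/7, 15, 14 * sqrt(15 )/3, 11 * E, 72,88.9]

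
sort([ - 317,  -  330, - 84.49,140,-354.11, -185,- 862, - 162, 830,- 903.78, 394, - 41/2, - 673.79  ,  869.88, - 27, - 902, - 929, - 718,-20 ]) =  [ - 929, - 903.78, - 902,-862, - 718, - 673.79, - 354.11, - 330,-317,  -  185,-162, - 84.49, - 27, - 41/2 , -20,140, 394,830,869.88]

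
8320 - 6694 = 1626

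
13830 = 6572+7258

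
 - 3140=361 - 3501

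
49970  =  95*526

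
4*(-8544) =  - 34176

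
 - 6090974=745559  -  6836533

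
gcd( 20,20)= 20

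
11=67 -56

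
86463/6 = 14410+1/2 = 14410.50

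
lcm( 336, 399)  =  6384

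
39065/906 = 43 + 107/906 = 43.12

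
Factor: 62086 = 2^1*37^1* 839^1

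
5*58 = 290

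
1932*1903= 3676596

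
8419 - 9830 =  - 1411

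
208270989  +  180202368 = 388473357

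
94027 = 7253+86774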